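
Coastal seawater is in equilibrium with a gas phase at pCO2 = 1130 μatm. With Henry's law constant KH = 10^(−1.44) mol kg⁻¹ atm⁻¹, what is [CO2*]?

KH = 10^(−1.44) = 3.631×10^-2 mol kg⁻¹ atm⁻¹
[CO2*] = KH · pCO2 = 3.631×10^-2 × 1130×10^-6 atm = 4.10×10^-5 mol/kg

[CO2*] = 41.0 μmol/kg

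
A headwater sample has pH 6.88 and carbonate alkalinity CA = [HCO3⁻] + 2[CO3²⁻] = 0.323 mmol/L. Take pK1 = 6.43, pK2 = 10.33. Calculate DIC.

CA = [HCO3⁻] + 2[CO3²⁻] = (α₁ + 2α₂)·DIC
At pH 6.88: [H⁺]/K1 = 10^-0.45 = 0.35481, K2/[H⁺] = 10^-3.45 = 0.00035481
α₁ = 1/(1 + 0.35481 + 0.00035481) = 1/1.3552 = 0.7379; α₂ = α₁·K2/[H⁺] = 0.0002618
α₁ + 2α₂ = 0.7384
DIC = CA / (α₁ + 2α₂) = 0.323 / 0.7384 = 0.437 mmol/L

DIC = 0.437 mmol/L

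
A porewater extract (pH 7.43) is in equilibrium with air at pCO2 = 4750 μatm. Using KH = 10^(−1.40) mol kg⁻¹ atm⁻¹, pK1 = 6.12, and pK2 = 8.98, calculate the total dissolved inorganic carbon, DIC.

DIC = 4.16 mmol/kg

[CO2*] = KH · pCO2 = 10^(−1.40) × 4750×10^-6 = 1.891×10^-4 mol/kg
α₀ = 1/(1 + K1/[H⁺] + K1K2/[H⁺]²) = 1/(1 + 10^+1.31 + 10^-0.24) = 0.04547
DIC = [CO2*]/α₀ = 1.891×10^-4 / 0.04547 = 4.16 mmol/kg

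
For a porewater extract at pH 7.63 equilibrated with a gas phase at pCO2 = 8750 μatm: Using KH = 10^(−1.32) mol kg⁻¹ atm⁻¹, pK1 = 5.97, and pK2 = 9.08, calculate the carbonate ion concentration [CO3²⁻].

[CO3²⁻] = 0.679 mmol/kg

[CO2*] = KH · pCO2 = 10^(−1.32) × 8750×10^-6 = 4.188×10^-4 mol/kg
α₀ = 1/(1 + K1/[H⁺] + K1K2/[H⁺]²) = 1/(1 + 10^+1.66 + 10^+0.21) = 0.02069
DIC = [CO2*]/α₀ = 4.188×10^-4 / 0.02069 = 20.24 mmol/kg
[CO3²⁻] = α₂·DIC; α₂ = 0.03356, so [CO3²⁻] = 0.03356 × 20.24 = 0.679 mmol/kg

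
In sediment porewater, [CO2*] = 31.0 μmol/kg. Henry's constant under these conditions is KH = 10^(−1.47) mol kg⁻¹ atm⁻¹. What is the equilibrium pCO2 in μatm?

pCO2 = 915 μatm

KH = 10^(−1.47) = 3.388×10^-2 mol kg⁻¹ atm⁻¹
pCO2 = [CO2*]/KH = 31.0×10^-6 / 3.388×10^-2 = 9.15×10^-4 atm = 915 μatm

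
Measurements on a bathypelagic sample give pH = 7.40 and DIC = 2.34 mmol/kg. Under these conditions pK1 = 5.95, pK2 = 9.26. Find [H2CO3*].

[CO2*] = 0.0791 mmol/kg

α₀ = 1 / (1 + K1/[H⁺] + K1K2/[H⁺]²) = 1 / (1 + 10^+1.45 + 10^-0.41)
   = 1 / (1 + 28.184 + 0.38905) = 1/29.573 = 0.03381
[CO2*] = α₀ × DIC = 0.03381 × 2.34 = 0.0791 mmol/kg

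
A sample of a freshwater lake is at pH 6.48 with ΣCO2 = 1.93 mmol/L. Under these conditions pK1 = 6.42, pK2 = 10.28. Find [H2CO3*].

[CO2*] = 0.898 mmol/L

α₀ = 1 / (1 + K1/[H⁺] + K1K2/[H⁺]²) = 1 / (1 + 10^+0.06 + 10^-3.74)
   = 1 / (1 + 1.1482 + 0.00018197) = 1/2.1483 = 0.4655
[CO2*] = α₀ × DIC = 0.4655 × 1.93 = 0.898 mmol/L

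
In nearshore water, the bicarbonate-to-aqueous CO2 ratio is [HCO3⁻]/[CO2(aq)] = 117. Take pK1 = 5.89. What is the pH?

From K1 = [H⁺][HCO3⁻]/[CO2(aq)]:  pH = pK1 + log₁₀([HCO3⁻]/[CO2(aq)])
log₁₀(117) = +2.068
pH = 5.89 + (+2.068) = 7.96

pH = 7.96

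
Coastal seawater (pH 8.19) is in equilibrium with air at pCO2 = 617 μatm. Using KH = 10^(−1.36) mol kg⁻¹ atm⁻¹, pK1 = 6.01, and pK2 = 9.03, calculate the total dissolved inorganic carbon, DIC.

DIC = 4.69 mmol/kg

[CO2*] = KH · pCO2 = 10^(−1.36) × 617×10^-6 = 2.693×10^-5 mol/kg
α₀ = 1/(1 + K1/[H⁺] + K1K2/[H⁺]²) = 1/(1 + 10^+2.18 + 10^+1.34) = 0.005739
DIC = [CO2*]/α₀ = 2.693×10^-5 / 0.005739 = 4.69 mmol/kg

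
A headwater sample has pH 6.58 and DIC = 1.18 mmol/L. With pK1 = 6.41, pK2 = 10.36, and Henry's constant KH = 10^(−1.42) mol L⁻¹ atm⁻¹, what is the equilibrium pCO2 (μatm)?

α₀ = 1 / (1 + K1/[H⁺] + K1K2/[H⁺]²) = 1 / (1 + 10^+0.17 + 10^-3.61)
   = 1 / (1 + 1.4791 + 0.00024547) = 1/2.4794 = 0.4033
[CO2*] = α₀ × DIC = 0.4033 × 1.18 = 0.4759 mmol/L
pCO2 = [CO2*]/KH = 4.759×10^-4 / 3.802×10^-2 = 1.25×10^4 μatm

pCO2 = 1.25×10^4 μatm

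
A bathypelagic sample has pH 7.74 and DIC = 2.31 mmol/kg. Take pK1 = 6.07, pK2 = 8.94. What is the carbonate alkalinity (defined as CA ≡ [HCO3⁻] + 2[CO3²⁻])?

CA = 2.40 mmol/kg

CA = [HCO3⁻] + 2[CO3²⁻] = (α₁ + 2α₂)·DIC
At pH 7.74: [H⁺]/K1 = 10^-1.67 = 0.021380, K2/[H⁺] = 10^-1.20 = 0.063096
α₁ = 1/(1 + 0.021380 + 0.063096) = 1/1.0845 = 0.9221; α₂ = α₁·K2/[H⁺] = 0.05818
α₁ + 2α₂ = 1.0385
CA = 1.0385 × 2.31 = 2.40 mmol/kg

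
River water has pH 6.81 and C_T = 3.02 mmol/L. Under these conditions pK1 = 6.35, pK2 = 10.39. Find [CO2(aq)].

α₀ = 1 / (1 + K1/[H⁺] + K1K2/[H⁺]²) = 1 / (1 + 10^+0.46 + 10^-3.12)
   = 1 / (1 + 2.8840 + 0.00075858) = 1/3.8848 = 0.2574
[CO2*] = α₀ × DIC = 0.2574 × 3.02 = 0.777 mmol/L

[CO2*] = 0.777 mmol/L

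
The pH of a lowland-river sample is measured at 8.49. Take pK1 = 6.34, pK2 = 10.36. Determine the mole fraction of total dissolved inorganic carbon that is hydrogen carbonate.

α₁ = 1 / (1 + [H⁺]/K1 + K2/[H⁺]) = 1 / (1 + 10^-2.15 + 10^-1.87)
   = 1 / (1 + 0.0070795 + 0.013490) = 1/1.0206 = 0.9798

α₁ = 0.980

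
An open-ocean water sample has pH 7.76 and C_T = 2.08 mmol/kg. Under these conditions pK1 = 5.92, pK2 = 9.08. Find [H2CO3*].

[CO2*] = 0.0283 mmol/kg

α₀ = 1 / (1 + K1/[H⁺] + K1K2/[H⁺]²) = 1 / (1 + 10^+1.84 + 10^+0.52)
   = 1 / (1 + 69.183 + 3.3113) = 1/73.494 = 0.01361
[CO2*] = α₀ × DIC = 0.01361 × 2.08 = 0.0283 mmol/kg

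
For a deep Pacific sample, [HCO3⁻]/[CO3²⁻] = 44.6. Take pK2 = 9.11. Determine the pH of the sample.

pH = 7.46

From K2 = [H⁺][CO3²⁻]/[HCO3⁻]:  pH = pK2 − log₁₀([HCO3⁻]/[CO3²⁻])
log₁₀(44.6) = +1.649
pH = 9.11 − (+1.649) = 7.46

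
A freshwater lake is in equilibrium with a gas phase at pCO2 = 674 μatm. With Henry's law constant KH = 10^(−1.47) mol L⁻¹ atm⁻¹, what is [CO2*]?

[CO2*] = 22.8 μmol/L

KH = 10^(−1.47) = 3.388×10^-2 mol L⁻¹ atm⁻¹
[CO2*] = KH · pCO2 = 3.388×10^-2 × 674×10^-6 atm = 2.28×10^-5 mol/L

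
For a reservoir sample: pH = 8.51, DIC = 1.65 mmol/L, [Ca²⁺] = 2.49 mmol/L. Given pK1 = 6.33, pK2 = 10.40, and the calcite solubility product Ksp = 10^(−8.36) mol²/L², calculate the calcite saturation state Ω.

Ω = 11.9

α₂ = 1 / (1 + [H⁺]/K2 + [H⁺]²/(K1K2)) = 1 / (1 + 10^+1.89 + 10^-0.29)
   = 1 / (1 + 77.625 + 0.51286) = 1/79.138 = 0.01264
[CO3²⁻] = α₂ × DIC = 0.01264 × 1.65 = 0.02085 mmol/L
Ksp = 10^(−8.36) = 4.365×10^-9
Ω = [Ca²⁺][CO3²⁻]/Ksp = (2.49×10^-3)(2.085×10^-5) / 4.365×10^-9 = 11.9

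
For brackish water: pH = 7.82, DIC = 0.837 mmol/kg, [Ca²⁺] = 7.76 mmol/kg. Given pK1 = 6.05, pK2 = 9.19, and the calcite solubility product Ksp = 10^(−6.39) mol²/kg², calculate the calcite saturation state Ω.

Ω = 0.642

α₂ = 1 / (1 + [H⁺]/K2 + [H⁺]²/(K1K2)) = 1 / (1 + 10^+1.37 + 10^-0.40)
   = 1 / (1 + 23.442 + 0.39811) = 1/24.840 = 0.04026
[CO3²⁻] = α₂ × DIC = 0.04026 × 0.837 = 0.03370 mmol/kg
Ksp = 10^(−6.39) = 4.074×10^-7
Ω = [Ca²⁺][CO3²⁻]/Ksp = (7.76×10^-3)(3.370×10^-5) / 4.074×10^-7 = 0.642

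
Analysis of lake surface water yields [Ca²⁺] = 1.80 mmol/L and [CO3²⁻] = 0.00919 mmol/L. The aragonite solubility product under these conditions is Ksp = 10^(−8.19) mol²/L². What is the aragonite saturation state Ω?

Ω = 2.56

Ksp = 10^(−8.19) = 6.457×10^-9
Ω = [Ca²⁺][CO3²⁻]/Ksp = (1.80×10^-3)(0.00919×10^-3) / 6.457×10^-9 = 2.56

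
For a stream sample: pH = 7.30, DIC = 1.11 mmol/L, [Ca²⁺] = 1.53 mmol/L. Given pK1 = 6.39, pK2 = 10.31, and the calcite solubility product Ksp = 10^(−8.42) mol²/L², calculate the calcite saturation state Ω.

α₂ = 1 / (1 + [H⁺]/K2 + [H⁺]²/(K1K2)) = 1 / (1 + 10^+3.01 + 10^+2.10)
   = 1 / (1 + 1023.3 + 125.89) = 1/1150.2 = 0.0008694
[CO3²⁻] = α₂ × DIC = 0.0008694 × 1.11 = 0.0009651 mmol/L = 0.9651 μmol/L
Ksp = 10^(−8.42) = 3.802×10^-9
Ω = [Ca²⁺][CO3²⁻]/Ksp = (1.53×10^-3)(9.651×10^-7) / 3.802×10^-9 = 0.388

Ω = 0.388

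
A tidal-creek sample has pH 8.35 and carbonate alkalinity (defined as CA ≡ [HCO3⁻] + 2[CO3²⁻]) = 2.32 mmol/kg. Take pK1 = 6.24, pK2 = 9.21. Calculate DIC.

CA = [HCO3⁻] + 2[CO3²⁻] = (α₁ + 2α₂)·DIC
At pH 8.35: [H⁺]/K1 = 10^-2.11 = 0.0077625, K2/[H⁺] = 10^-0.86 = 0.13804
α₁ = 1/(1 + 0.0077625 + 0.13804) = 1/1.1458 = 0.8728; α₂ = α₁·K2/[H⁺] = 0.1205
α₁ + 2α₂ = 1.1137
DIC = CA / (α₁ + 2α₂) = 2.32 / 1.1137 = 2.08 mmol/kg

DIC = 2.08 mmol/kg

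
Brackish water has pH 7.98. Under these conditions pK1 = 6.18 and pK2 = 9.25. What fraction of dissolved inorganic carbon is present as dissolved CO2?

α₀ = 0.0148

α₀ = 1 / (1 + K1/[H⁺] + K1K2/[H⁺]²) = 1 / (1 + 10^+1.80 + 10^+0.53)
   = 1 / (1 + 63.096 + 3.3884) = 1/67.484 = 0.01482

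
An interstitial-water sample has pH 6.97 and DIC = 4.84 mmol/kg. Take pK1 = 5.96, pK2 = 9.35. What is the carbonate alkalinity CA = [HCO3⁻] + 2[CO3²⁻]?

CA = 4.43 mmol/kg

CA = [HCO3⁻] + 2[CO3²⁻] = (α₁ + 2α₂)·DIC
At pH 6.97: [H⁺]/K1 = 10^-1.01 = 0.097724, K2/[H⁺] = 10^-2.38 = 0.0041687
α₁ = 1/(1 + 0.097724 + 0.0041687) = 1/1.1019 = 0.9075; α₂ = α₁·K2/[H⁺] = 0.003783
α₁ + 2α₂ = 0.9151
CA = 0.9151 × 4.84 = 4.43 mmol/kg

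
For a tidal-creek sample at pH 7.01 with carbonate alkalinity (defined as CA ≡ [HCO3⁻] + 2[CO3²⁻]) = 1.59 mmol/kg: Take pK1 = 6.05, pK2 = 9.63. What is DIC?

DIC = 1.76 mmol/kg

CA = [HCO3⁻] + 2[CO3²⁻] = (α₁ + 2α₂)·DIC
At pH 7.01: [H⁺]/K1 = 10^-0.96 = 0.10965, K2/[H⁺] = 10^-2.62 = 0.0023988
α₁ = 1/(1 + 0.10965 + 0.0023988) = 1/1.1120 = 0.8992; α₂ = α₁·K2/[H⁺] = 0.002157
α₁ + 2α₂ = 0.9036
DIC = CA / (α₁ + 2α₂) = 1.59 / 0.9036 = 1.76 mmol/kg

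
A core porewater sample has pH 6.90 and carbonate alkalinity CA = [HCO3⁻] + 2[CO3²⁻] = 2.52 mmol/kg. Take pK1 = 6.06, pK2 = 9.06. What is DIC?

DIC = 2.86 mmol/kg

CA = [HCO3⁻] + 2[CO3²⁻] = (α₁ + 2α₂)·DIC
At pH 6.90: [H⁺]/K1 = 10^-0.84 = 0.14454, K2/[H⁺] = 10^-2.16 = 0.0069183
α₁ = 1/(1 + 0.14454 + 0.0069183) = 1/1.1515 = 0.8685; α₂ = α₁·K2/[H⁺] = 0.006008
α₁ + 2α₂ = 0.8805
DIC = CA / (α₁ + 2α₂) = 2.52 / 0.8805 = 2.86 mmol/kg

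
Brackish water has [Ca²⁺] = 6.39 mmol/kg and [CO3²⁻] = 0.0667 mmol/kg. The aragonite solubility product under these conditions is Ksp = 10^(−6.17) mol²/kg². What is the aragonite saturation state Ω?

Ω = 0.630

Ksp = 10^(−6.17) = 6.761×10^-7
Ω = [Ca²⁺][CO3²⁻]/Ksp = (6.39×10^-3)(0.0667×10^-3) / 6.761×10^-7 = 0.630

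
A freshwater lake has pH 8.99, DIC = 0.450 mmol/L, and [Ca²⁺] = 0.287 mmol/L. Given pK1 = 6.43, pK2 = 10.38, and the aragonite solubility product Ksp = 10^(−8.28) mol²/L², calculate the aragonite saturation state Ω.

Ω = 0.961

α₂ = 1 / (1 + [H⁺]/K2 + [H⁺]²/(K1K2)) = 1 / (1 + 10^+1.39 + 10^-1.17)
   = 1 / (1 + 24.547 + 0.067608) = 1/25.615 = 0.03904
[CO3²⁻] = α₂ × DIC = 0.03904 × 0.450 = 0.01757 mmol/L = 17.57 μmol/L
Ksp = 10^(−8.28) = 5.248×10^-9
Ω = [Ca²⁺][CO3²⁻]/Ksp = (0.287×10^-3)(1.757×10^-5) / 5.248×10^-9 = 0.961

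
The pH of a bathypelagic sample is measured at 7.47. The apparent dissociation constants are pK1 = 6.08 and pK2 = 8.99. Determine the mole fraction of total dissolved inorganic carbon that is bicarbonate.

α₁ = 0.934

α₁ = 1 / (1 + [H⁺]/K1 + K2/[H⁺]) = 1 / (1 + 10^-1.39 + 10^-1.52)
   = 1 / (1 + 0.040738 + 0.030200) = 1/1.0709 = 0.9338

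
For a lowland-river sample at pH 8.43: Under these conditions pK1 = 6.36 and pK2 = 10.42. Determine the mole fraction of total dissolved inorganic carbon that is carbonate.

α₂ = 0.0100

α₂ = 1 / (1 + [H⁺]/K2 + [H⁺]²/(K1K2)) = 1 / (1 + 10^+1.99 + 10^-0.08)
   = 1 / (1 + 97.724 + 0.83176) = 1/99.555 = 0.01004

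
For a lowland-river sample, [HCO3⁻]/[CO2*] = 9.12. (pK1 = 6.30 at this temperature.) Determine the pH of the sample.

pH = 7.26

From K1 = [H⁺][HCO3⁻]/[CO2*]:  pH = pK1 + log₁₀([HCO3⁻]/[CO2*])
log₁₀(9.12) = +0.960
pH = 6.30 + (+0.960) = 7.26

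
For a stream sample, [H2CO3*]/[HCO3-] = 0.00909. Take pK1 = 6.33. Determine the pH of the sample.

From K1 = [H⁺][HCO3-]/[H2CO3*]:  pH = pK1 − log₁₀([H2CO3*]/[HCO3-])
log₁₀(0.00909) = -2.041
pH = 6.33 − (-2.041) = 8.37

pH = 8.37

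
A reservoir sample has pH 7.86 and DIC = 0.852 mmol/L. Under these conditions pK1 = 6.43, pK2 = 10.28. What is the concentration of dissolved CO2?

[CO2*] = 0.0304 mmol/L

α₀ = 1 / (1 + K1/[H⁺] + K1K2/[H⁺]²) = 1 / (1 + 10^+1.43 + 10^-0.99)
   = 1 / (1 + 26.915 + 0.10233) = 1/28.018 = 0.03569
[CO2*] = α₀ × DIC = 0.03569 × 0.852 = 0.0304 mmol/L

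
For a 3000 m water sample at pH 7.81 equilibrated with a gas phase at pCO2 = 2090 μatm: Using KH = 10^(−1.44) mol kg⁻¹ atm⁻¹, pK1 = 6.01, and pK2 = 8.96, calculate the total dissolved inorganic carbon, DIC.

DIC = 5.20 mmol/kg

[CO2*] = KH · pCO2 = 10^(−1.44) × 2090×10^-6 = 7.588×10^-5 mol/kg
α₀ = 1/(1 + K1/[H⁺] + K1K2/[H⁺]²) = 1/(1 + 10^+1.80 + 10^+0.65) = 0.01459
DIC = [CO2*]/α₀ = 7.588×10^-5 / 0.01459 = 5.20 mmol/kg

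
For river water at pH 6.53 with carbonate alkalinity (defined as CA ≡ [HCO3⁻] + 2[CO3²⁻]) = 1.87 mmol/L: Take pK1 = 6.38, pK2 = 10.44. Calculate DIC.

CA = [HCO3⁻] + 2[CO3²⁻] = (α₁ + 2α₂)·DIC
At pH 6.53: [H⁺]/K1 = 10^-0.15 = 0.70795, K2/[H⁺] = 10^-3.91 = 0.00012303
α₁ = 1/(1 + 0.70795 + 0.00012303) = 1/1.7081 = 0.5855; α₂ = α₁·K2/[H⁺] = 7.203×10^-5
α₁ + 2α₂ = 0.5856
DIC = CA / (α₁ + 2α₂) = 1.87 / 0.5856 = 3.19 mmol/L

DIC = 3.19 mmol/L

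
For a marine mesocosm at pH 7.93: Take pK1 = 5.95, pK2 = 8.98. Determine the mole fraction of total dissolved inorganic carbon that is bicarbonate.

α₁ = 1 / (1 + [H⁺]/K1 + K2/[H⁺]) = 1 / (1 + 10^-1.98 + 10^-1.05)
   = 1 / (1 + 0.010471 + 0.089125) = 1/1.0996 = 0.9094

α₁ = 0.909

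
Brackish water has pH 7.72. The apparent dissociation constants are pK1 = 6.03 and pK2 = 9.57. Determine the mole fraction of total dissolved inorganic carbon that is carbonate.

α₂ = 1 / (1 + [H⁺]/K2 + [H⁺]²/(K1K2)) = 1 / (1 + 10^+1.85 + 10^+0.16)
   = 1 / (1 + 70.795 + 1.4454) = 1/73.240 = 0.01365

α₂ = 0.0137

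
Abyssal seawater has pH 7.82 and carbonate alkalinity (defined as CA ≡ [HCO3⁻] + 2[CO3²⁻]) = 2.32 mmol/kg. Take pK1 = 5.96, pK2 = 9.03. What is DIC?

CA = [HCO3⁻] + 2[CO3²⁻] = (α₁ + 2α₂)·DIC
At pH 7.82: [H⁺]/K1 = 10^-1.86 = 0.013804, K2/[H⁺] = 10^-1.21 = 0.061660
α₁ = 1/(1 + 0.013804 + 0.061660) = 1/1.0755 = 0.9298; α₂ = α₁·K2/[H⁺] = 0.05733
α₁ + 2α₂ = 1.0445
DIC = CA / (α₁ + 2α₂) = 2.32 / 1.0445 = 2.22 mmol/kg

DIC = 2.22 mmol/kg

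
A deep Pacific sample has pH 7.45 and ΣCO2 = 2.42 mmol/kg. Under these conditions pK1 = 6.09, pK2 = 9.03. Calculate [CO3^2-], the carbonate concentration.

[CO3²⁻] = 0.0595 mmol/kg

α₂ = 1 / (1 + [H⁺]/K2 + [H⁺]²/(K1K2)) = 1 / (1 + 10^+1.58 + 10^+0.22)
   = 1 / (1 + 38.019 + 1.6596) = 1/40.679 = 0.02458
[CO3²⁻] = α₂ × DIC = 0.02458 × 2.42 = 0.0595 mmol/kg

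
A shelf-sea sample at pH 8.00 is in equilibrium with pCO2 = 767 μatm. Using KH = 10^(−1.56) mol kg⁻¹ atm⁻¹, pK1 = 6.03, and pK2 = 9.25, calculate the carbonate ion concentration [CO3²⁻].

[CO3²⁻] = 0.111 mmol/kg

[CO2*] = KH · pCO2 = 10^(−1.56) × 767×10^-6 = 2.112×10^-5 mol/kg
α₀ = 1/(1 + K1/[H⁺] + K1K2/[H⁺]²) = 1/(1 + 10^+1.97 + 10^+0.72) = 0.01004
DIC = [CO2*]/α₀ = 2.112×10^-5 / 0.01004 = 2.103 mmol/kg
[CO3²⁻] = α₂·DIC; α₂ = 0.05271, so [CO3²⁻] = 0.05271 × 2.103 = 0.111 mmol/kg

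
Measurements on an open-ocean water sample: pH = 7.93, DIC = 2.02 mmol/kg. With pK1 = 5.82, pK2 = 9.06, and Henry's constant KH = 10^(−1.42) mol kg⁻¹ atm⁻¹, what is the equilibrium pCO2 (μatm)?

α₀ = 1 / (1 + K1/[H⁺] + K1K2/[H⁺]²) = 1 / (1 + 10^+2.11 + 10^+0.98)
   = 1 / (1 + 128.82 + 9.5499) = 1/139.37 = 0.007175
[CO2*] = α₀ × DIC = 0.007175 × 2.02 = 0.01449 mmol/kg = 14.49 μmol/kg
pCO2 = [CO2*]/KH = 1.449×10^-5 / 3.802×10^-2 = 381 μatm

pCO2 = 381 μatm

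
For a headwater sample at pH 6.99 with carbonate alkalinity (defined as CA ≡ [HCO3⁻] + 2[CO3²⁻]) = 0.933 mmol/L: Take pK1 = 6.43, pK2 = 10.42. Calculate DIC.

CA = [HCO3⁻] + 2[CO3²⁻] = (α₁ + 2α₂)·DIC
At pH 6.99: [H⁺]/K1 = 10^-0.56 = 0.27542, K2/[H⁺] = 10^-3.43 = 0.00037154
α₁ = 1/(1 + 0.27542 + 0.00037154) = 1/1.2758 = 0.7838; α₂ = α₁·K2/[H⁺] = 0.0002912
α₁ + 2α₂ = 0.7844
DIC = CA / (α₁ + 2α₂) = 0.933 / 0.7844 = 1.19 mmol/L

DIC = 1.19 mmol/L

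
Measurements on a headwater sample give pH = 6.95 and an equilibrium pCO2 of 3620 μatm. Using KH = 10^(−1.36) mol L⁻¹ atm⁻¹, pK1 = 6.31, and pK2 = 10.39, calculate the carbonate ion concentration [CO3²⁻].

[CO3²⁻] = 0.250 μmol/L

[CO2*] = KH · pCO2 = 10^(−1.36) × 3620×10^-6 = 1.580×10^-4 mol/L
α₀ = 1/(1 + K1/[H⁺] + K1K2/[H⁺]²) = 1/(1 + 10^+0.64 + 10^-2.80) = 0.1863
DIC = [CO2*]/α₀ = 1.580×10^-4 / 0.1863 = 0.8480 mmol/L
[CO3²⁻] = α₂·DIC; α₂ = 0.0002953, so [CO3²⁻] = 0.0002953 × 0.8480 = 0.000250 mmol/L = 0.250 μmol/L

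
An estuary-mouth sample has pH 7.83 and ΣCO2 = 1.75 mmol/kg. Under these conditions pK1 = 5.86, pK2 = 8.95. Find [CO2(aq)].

α₀ = 1 / (1 + K1/[H⁺] + K1K2/[H⁺]²) = 1 / (1 + 10^+1.97 + 10^+0.85)
   = 1 / (1 + 93.325 + 7.0795) = 1/101.40 = 0.009861
[CO2*] = α₀ × DIC = 0.009861 × 1.75 = 0.0173 mmol/kg = 17.3 μmol/kg

[CO2*] = 17.3 μmol/kg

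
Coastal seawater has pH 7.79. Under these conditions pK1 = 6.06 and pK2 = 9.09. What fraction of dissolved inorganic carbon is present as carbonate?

α₂ = 1 / (1 + [H⁺]/K2 + [H⁺]²/(K1K2)) = 1 / (1 + 10^+1.30 + 10^-0.43)
   = 1 / (1 + 19.953 + 0.37154) = 1/21.324 = 0.04690

α₂ = 0.0469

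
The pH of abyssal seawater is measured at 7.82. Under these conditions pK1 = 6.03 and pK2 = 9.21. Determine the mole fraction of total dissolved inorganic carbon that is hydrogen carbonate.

α₁ = 1 / (1 + [H⁺]/K1 + K2/[H⁺]) = 1 / (1 + 10^-1.79 + 10^-1.39)
   = 1 / (1 + 0.016218 + 0.040738) = 1/1.0570 = 0.9461

α₁ = 0.946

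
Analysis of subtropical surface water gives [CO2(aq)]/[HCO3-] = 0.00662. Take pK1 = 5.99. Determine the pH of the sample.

From K1 = [H⁺][HCO3-]/[CO2(aq)]:  pH = pK1 − log₁₀([CO2(aq)]/[HCO3-])
log₁₀(0.00662) = -2.179
pH = 5.99 − (-2.179) = 8.17

pH = 8.17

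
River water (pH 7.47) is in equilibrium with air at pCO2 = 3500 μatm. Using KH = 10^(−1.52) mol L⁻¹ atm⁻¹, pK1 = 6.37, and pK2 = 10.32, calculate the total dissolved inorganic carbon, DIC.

[CO2*] = KH · pCO2 = 10^(−1.52) × 3500×10^-6 = 1.057×10^-4 mol/L
α₀ = 1/(1 + K1/[H⁺] + K1K2/[H⁺]²) = 1/(1 + 10^+1.10 + 10^-1.75) = 0.07349
DIC = [CO2*]/α₀ = 1.057×10^-4 / 0.07349 = 1.44 mmol/L

DIC = 1.44 mmol/L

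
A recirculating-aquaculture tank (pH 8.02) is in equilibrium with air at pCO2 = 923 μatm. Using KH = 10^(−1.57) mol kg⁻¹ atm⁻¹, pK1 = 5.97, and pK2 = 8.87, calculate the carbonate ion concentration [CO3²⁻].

[CO3²⁻] = 0.394 mmol/kg

[CO2*] = KH · pCO2 = 10^(−1.57) × 923×10^-6 = 2.484×10^-5 mol/kg
α₀ = 1/(1 + K1/[H⁺] + K1K2/[H⁺]²) = 1/(1 + 10^+2.05 + 10^+1.20) = 0.007749
DIC = [CO2*]/α₀ = 2.484×10^-5 / 0.007749 = 3.206 mmol/kg
[CO3²⁻] = α₂·DIC; α₂ = 0.1228, so [CO3²⁻] = 0.1228 × 3.206 = 0.394 mmol/kg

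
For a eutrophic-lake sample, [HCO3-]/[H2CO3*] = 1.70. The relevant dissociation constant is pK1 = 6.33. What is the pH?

pH = 6.56

From K1 = [H⁺][HCO3-]/[H2CO3*]:  pH = pK1 + log₁₀([HCO3-]/[H2CO3*])
log₁₀(1.70) = +0.230
pH = 6.33 + (+0.230) = 6.56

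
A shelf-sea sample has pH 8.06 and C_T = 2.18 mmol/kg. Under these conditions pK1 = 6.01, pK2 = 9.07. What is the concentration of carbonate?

α₂ = 1 / (1 + [H⁺]/K2 + [H⁺]²/(K1K2)) = 1 / (1 + 10^+1.01 + 10^-1.04)
   = 1 / (1 + 10.233 + 0.091201) = 1/11.324 = 0.08831
[CO3²⁻] = α₂ × DIC = 0.08831 × 2.18 = 0.193 mmol/kg

[CO3²⁻] = 0.193 mmol/kg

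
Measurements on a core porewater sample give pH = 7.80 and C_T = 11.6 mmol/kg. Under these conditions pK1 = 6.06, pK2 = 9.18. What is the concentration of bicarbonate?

α₁ = 1 / (1 + [H⁺]/K1 + K2/[H⁺]) = 1 / (1 + 10^-1.74 + 10^-1.38)
   = 1 / (1 + 0.018197 + 0.041687) = 1/1.0599 = 0.9435
[HCO3⁻] = α₁ × DIC = 0.9435 × 11.6 = 10.9 mmol/kg

[HCO3⁻] = 10.9 mmol/kg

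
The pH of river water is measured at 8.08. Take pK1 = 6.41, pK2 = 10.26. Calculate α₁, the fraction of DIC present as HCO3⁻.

α₁ = 0.973

α₁ = 1 / (1 + [H⁺]/K1 + K2/[H⁺]) = 1 / (1 + 10^-1.67 + 10^-2.18)
   = 1 / (1 + 0.021380 + 0.0066069) = 1/1.0280 = 0.9728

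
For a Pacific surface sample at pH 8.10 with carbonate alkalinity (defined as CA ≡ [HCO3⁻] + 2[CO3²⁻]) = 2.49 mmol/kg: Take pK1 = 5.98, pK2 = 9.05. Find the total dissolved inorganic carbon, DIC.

CA = [HCO3⁻] + 2[CO3²⁻] = (α₁ + 2α₂)·DIC
At pH 8.10: [H⁺]/K1 = 10^-2.12 = 0.0075858, K2/[H⁺] = 10^-0.95 = 0.11220
α₁ = 1/(1 + 0.0075858 + 0.11220) = 1/1.1198 = 0.8930; α₂ = α₁·K2/[H⁺] = 0.1002
α₁ + 2α₂ = 1.0934
DIC = CA / (α₁ + 2α₂) = 2.49 / 1.0934 = 2.28 mmol/kg

DIC = 2.28 mmol/kg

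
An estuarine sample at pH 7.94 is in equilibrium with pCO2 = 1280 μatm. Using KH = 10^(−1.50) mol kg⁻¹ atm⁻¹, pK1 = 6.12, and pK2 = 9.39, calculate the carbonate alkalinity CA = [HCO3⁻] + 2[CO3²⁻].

CA = 2.86 mmol/kg

[CO2*] = KH · pCO2 = 10^(−1.50) × 1280×10^-6 = 4.048×10^-5 mol/kg
α₀ = 1/(1 + K1/[H⁺] + K1K2/[H⁺]²) = 1/(1 + 10^+1.82 + 10^+0.37) = 0.01441
DIC = [CO2*]/α₀ = 4.048×10^-5 / 0.01441 = 2.810 mmol/kg
CA = (α₁ + 2α₂)·DIC = (0.9518 + 2×0.03377) × 2.810 = 2.86 mmol/kg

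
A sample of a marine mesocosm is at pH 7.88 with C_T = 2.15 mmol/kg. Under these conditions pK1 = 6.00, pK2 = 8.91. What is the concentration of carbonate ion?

α₂ = 1 / (1 + [H⁺]/K2 + [H⁺]²/(K1K2)) = 1 / (1 + 10^+1.03 + 10^-0.85)
   = 1 / (1 + 10.715 + 0.14125) = 1/11.856 = 0.08434
[CO3²⁻] = α₂ × DIC = 0.08434 × 2.15 = 0.181 mmol/kg

[CO3²⁻] = 0.181 mmol/kg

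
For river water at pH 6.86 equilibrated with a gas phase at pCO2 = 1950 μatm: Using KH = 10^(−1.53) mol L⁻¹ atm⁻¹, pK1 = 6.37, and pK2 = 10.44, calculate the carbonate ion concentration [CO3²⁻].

[CO3²⁻] = 0.0468 μmol/L

[CO2*] = KH · pCO2 = 10^(−1.53) × 1950×10^-6 = 5.755×10^-5 mol/L
α₀ = 1/(1 + K1/[H⁺] + K1K2/[H⁺]²) = 1/(1 + 10^+0.49 + 10^-3.09) = 0.2444
DIC = [CO2*]/α₀ = 5.755×10^-5 / 0.2444 = 0.2354 mmol/L
[CO3²⁻] = α₂·DIC; α₂ = 0.0001987, so [CO3²⁻] = 0.0001987 × 0.2354 = 4.68×10^-5 mmol/L = 0.0468 μmol/L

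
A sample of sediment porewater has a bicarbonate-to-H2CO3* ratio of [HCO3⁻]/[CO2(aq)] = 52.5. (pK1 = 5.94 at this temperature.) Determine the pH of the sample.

From K1 = [H⁺][HCO3⁻]/[CO2(aq)]:  pH = pK1 + log₁₀([HCO3⁻]/[CO2(aq)])
log₁₀(52.5) = +1.720
pH = 5.94 + (+1.720) = 7.66

pH = 7.66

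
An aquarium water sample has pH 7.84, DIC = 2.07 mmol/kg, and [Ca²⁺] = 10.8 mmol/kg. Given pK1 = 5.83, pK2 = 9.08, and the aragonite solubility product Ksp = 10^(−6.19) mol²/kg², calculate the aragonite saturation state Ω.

α₂ = 1 / (1 + [H⁺]/K2 + [H⁺]²/(K1K2)) = 1 / (1 + 10^+1.24 + 10^-0.77)
   = 1 / (1 + 17.378 + 0.16982) = 1/18.548 = 0.05391
[CO3²⁻] = α₂ × DIC = 0.05391 × 2.07 = 0.1116 mmol/kg
Ksp = 10^(−6.19) = 6.457×10^-7
Ω = [Ca²⁺][CO3²⁻]/Ksp = (10.8×10^-3)(1.116×10^-4) / 6.457×10^-7 = 1.87

Ω = 1.87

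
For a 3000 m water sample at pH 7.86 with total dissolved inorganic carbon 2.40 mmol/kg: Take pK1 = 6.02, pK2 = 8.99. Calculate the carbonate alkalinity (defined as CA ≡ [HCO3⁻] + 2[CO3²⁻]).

CA = [HCO3⁻] + 2[CO3²⁻] = (α₁ + 2α₂)·DIC
At pH 7.86: [H⁺]/K1 = 10^-1.84 = 0.014454, K2/[H⁺] = 10^-1.13 = 0.074131
α₁ = 1/(1 + 0.014454 + 0.074131) = 1/1.0886 = 0.9186; α₂ = α₁·K2/[H⁺] = 0.06810
α₁ + 2α₂ = 1.0548
CA = 1.0548 × 2.40 = 2.53 mmol/kg

CA = 2.53 mmol/kg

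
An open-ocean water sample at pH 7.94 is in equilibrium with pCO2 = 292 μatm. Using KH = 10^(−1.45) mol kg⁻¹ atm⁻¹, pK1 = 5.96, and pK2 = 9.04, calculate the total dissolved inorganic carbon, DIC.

DIC = 1.08 mmol/kg

[CO2*] = KH · pCO2 = 10^(−1.45) × 292×10^-6 = 1.036×10^-5 mol/kg
α₀ = 1/(1 + K1/[H⁺] + K1K2/[H⁺]²) = 1/(1 + 10^+1.98 + 10^+0.88) = 0.009608
DIC = [CO2*]/α₀ = 1.036×10^-5 / 0.009608 = 1.08 mmol/kg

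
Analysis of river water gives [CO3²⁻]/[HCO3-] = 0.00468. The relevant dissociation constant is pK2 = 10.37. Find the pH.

From K2 = [H⁺][CO3²⁻]/[HCO3-]:  pH = pK2 + log₁₀([CO3²⁻]/[HCO3-])
log₁₀(0.00468) = -2.330
pH = 10.37 + (-2.330) = 8.04

pH = 8.04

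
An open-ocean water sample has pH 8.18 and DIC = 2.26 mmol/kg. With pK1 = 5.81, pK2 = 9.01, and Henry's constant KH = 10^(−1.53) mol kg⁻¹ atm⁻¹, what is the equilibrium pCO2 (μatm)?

pCO2 = 284 μatm

α₀ = 1 / (1 + K1/[H⁺] + K1K2/[H⁺]²) = 1 / (1 + 10^+2.37 + 10^+1.54)
   = 1 / (1 + 234.42 + 34.674) = 1/270.10 = 0.003702
[CO2*] = α₀ × DIC = 0.003702 × 2.26 = 0.008367 mmol/kg = 8.367 μmol/kg
pCO2 = [CO2*]/KH = 8.367×10^-6 / 2.951×10^-2 = 284 μatm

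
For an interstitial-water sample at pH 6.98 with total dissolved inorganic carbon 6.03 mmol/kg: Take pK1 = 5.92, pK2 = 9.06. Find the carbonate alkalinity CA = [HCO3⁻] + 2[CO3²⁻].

CA = 5.60 mmol/kg

CA = [HCO3⁻] + 2[CO3²⁻] = (α₁ + 2α₂)·DIC
At pH 6.98: [H⁺]/K1 = 10^-1.06 = 0.087096, K2/[H⁺] = 10^-2.08 = 0.0083176
α₁ = 1/(1 + 0.087096 + 0.0083176) = 1/1.0954 = 0.9129; α₂ = α₁·K2/[H⁺] = 0.007593
α₁ + 2α₂ = 0.9281
CA = 0.9281 × 6.03 = 5.60 mmol/kg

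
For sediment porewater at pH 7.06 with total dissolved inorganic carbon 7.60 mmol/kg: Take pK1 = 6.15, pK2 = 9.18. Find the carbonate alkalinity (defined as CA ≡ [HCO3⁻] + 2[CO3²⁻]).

CA = [HCO3⁻] + 2[CO3²⁻] = (α₁ + 2α₂)·DIC
At pH 7.06: [H⁺]/K1 = 10^-0.91 = 0.12303, K2/[H⁺] = 10^-2.12 = 0.0075858
α₁ = 1/(1 + 0.12303 + 0.0075858) = 1/1.1306 = 0.8845; α₂ = α₁·K2/[H⁺] = 0.006709
α₁ + 2α₂ = 0.8979
CA = 0.8979 × 7.60 = 6.82 mmol/kg

CA = 6.82 mmol/kg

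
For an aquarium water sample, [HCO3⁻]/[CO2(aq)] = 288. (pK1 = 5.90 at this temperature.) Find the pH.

From K1 = [H⁺][HCO3⁻]/[CO2(aq)]:  pH = pK1 + log₁₀([HCO3⁻]/[CO2(aq)])
log₁₀(288) = +2.459
pH = 5.90 + (+2.459) = 8.36

pH = 8.36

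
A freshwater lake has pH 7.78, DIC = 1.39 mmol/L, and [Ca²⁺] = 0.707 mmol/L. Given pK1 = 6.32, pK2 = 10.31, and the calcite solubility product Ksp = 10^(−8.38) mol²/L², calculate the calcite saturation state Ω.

Ω = 0.670

α₂ = 1 / (1 + [H⁺]/K2 + [H⁺]²/(K1K2)) = 1 / (1 + 10^+2.53 + 10^+1.07)
   = 1 / (1 + 338.84 + 11.749) = 1/351.59 = 0.002844
[CO3²⁻] = α₂ × DIC = 0.002844 × 1.39 = 0.003953 mmol/L = 3.953 μmol/L
Ksp = 10^(−8.38) = 4.169×10^-9
Ω = [Ca²⁺][CO3²⁻]/Ksp = (0.707×10^-3)(3.953×10^-6) / 4.169×10^-9 = 0.670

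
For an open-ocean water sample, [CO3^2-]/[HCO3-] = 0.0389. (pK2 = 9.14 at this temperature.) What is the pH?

From K2 = [H⁺][CO3^2-]/[HCO3-]:  pH = pK2 + log₁₀([CO3^2-]/[HCO3-])
log₁₀(0.0389) = -1.410
pH = 9.14 + (-1.410) = 7.73

pH = 7.73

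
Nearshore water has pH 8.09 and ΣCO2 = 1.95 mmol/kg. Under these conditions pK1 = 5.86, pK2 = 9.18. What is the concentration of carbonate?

α₂ = 1 / (1 + [H⁺]/K2 + [H⁺]²/(K1K2)) = 1 / (1 + 10^+1.09 + 10^-1.14)
   = 1 / (1 + 12.303 + 0.072444) = 1/13.375 = 0.07477
[CO3²⁻] = α₂ × DIC = 0.07477 × 1.95 = 0.146 mmol/kg

[CO3²⁻] = 0.146 mmol/kg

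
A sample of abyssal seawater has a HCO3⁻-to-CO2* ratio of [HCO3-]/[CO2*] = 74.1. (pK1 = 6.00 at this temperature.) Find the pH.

pH = 7.87

From K1 = [H⁺][HCO3-]/[CO2*]:  pH = pK1 + log₁₀([HCO3-]/[CO2*])
log₁₀(74.1) = +1.870
pH = 6.00 + (+1.870) = 7.87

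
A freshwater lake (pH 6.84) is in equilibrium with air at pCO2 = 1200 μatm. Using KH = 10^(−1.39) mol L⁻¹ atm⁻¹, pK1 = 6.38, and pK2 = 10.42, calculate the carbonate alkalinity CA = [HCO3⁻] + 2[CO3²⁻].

CA = 0.141 mmol/L

[CO2*] = KH · pCO2 = 10^(−1.39) × 1200×10^-6 = 4.889×10^-5 mol/L
α₀ = 1/(1 + K1/[H⁺] + K1K2/[H⁺]²) = 1/(1 + 10^+0.46 + 10^-3.12) = 0.2574
DIC = [CO2*]/α₀ = 4.889×10^-5 / 0.2574 = 0.1899 mmol/L
CA = (α₁ + 2α₂)·DIC = (0.7424 + 2×0.0001953) × 0.1899 = 0.141 mmol/L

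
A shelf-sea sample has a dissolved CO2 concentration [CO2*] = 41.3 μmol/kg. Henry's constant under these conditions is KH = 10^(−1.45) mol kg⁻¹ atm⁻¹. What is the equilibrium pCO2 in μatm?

pCO2 = 1160 μatm

KH = 10^(−1.45) = 3.548×10^-2 mol kg⁻¹ atm⁻¹
pCO2 = [CO2*]/KH = 41.3×10^-6 / 3.548×10^-2 = 1.16×10^-3 atm = 1160 μatm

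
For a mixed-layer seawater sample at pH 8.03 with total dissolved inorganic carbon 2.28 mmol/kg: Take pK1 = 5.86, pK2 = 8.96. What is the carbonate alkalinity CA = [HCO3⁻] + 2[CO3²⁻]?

CA = 2.50 mmol/kg

CA = [HCO3⁻] + 2[CO3²⁻] = (α₁ + 2α₂)·DIC
At pH 8.03: [H⁺]/K1 = 10^-2.17 = 0.0067608, K2/[H⁺] = 10^-0.93 = 0.11749
α₁ = 1/(1 + 0.0067608 + 0.11749) = 1/1.1243 = 0.8895; α₂ = α₁·K2/[H⁺] = 0.1045
α₁ + 2α₂ = 1.0985
CA = 1.0985 × 2.28 = 2.50 mmol/kg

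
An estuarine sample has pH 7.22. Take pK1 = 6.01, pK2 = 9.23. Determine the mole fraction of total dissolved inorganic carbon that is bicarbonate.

α₁ = 1 / (1 + [H⁺]/K1 + K2/[H⁺]) = 1 / (1 + 10^-1.21 + 10^-2.01)
   = 1 / (1 + 0.061660 + 0.0097724) = 1/1.0714 = 0.9333

α₁ = 0.933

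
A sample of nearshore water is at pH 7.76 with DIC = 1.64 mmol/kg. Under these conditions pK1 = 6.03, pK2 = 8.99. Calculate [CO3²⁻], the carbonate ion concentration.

α₂ = 1 / (1 + [H⁺]/K2 + [H⁺]²/(K1K2)) = 1 / (1 + 10^+1.23 + 10^-0.50)
   = 1 / (1 + 16.982 + 0.31623) = 1/18.299 = 0.05465
[CO3²⁻] = α₂ × DIC = 0.05465 × 1.64 = 0.0896 mmol/kg

[CO3²⁻] = 0.0896 mmol/kg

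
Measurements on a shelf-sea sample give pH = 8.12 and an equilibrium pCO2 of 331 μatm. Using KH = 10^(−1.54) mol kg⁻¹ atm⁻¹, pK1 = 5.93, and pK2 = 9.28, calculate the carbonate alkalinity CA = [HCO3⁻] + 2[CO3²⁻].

[CO2*] = KH · pCO2 = 10^(−1.54) × 331×10^-6 = 9.546×10^-6 mol/kg
α₀ = 1/(1 + K1/[H⁺] + K1K2/[H⁺]²) = 1/(1 + 10^+2.19 + 10^+1.03) = 0.006003
DIC = [CO2*]/α₀ = 9.546×10^-6 / 0.006003 = 1.590 mmol/kg
CA = (α₁ + 2α₂)·DIC = (0.9297 + 2×0.06432) × 1.590 = 1.68 mmol/kg

CA = 1.68 mmol/kg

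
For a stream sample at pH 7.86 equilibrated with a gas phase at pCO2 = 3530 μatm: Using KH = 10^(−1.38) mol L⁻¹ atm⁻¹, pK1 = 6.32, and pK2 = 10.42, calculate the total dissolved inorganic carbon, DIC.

[CO2*] = KH · pCO2 = 10^(−1.38) × 3530×10^-6 = 1.472×10^-4 mol/L
α₀ = 1/(1 + K1/[H⁺] + K1K2/[H⁺]²) = 1/(1 + 10^+1.54 + 10^-1.02) = 0.02796
DIC = [CO2*]/α₀ = 1.472×10^-4 / 0.02796 = 5.26 mmol/L

DIC = 5.26 mmol/L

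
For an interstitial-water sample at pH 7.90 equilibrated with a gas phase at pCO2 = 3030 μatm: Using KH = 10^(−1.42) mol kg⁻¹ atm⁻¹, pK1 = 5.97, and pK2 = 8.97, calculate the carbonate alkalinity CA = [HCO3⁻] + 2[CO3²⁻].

CA = 11.5 mmol/kg

[CO2*] = KH · pCO2 = 10^(−1.42) × 3030×10^-6 = 1.152×10^-4 mol/kg
α₀ = 1/(1 + K1/[H⁺] + K1K2/[H⁺]²) = 1/(1 + 10^+1.93 + 10^+0.86) = 0.01071
DIC = [CO2*]/α₀ = 1.152×10^-4 / 0.01071 = 10.75 mmol/kg
CA = (α₁ + 2α₂)·DIC = (0.9117 + 2×0.07760) × 10.75 = 11.5 mmol/kg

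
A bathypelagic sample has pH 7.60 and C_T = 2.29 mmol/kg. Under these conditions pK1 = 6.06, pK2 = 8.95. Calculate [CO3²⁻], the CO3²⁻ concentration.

[CO3²⁻] = 0.0953 mmol/kg

α₂ = 1 / (1 + [H⁺]/K2 + [H⁺]²/(K1K2)) = 1 / (1 + 10^+1.35 + 10^-0.19)
   = 1 / (1 + 22.387 + 0.64565) = 1/24.033 = 0.04161
[CO3²⁻] = α₂ × DIC = 0.04161 × 2.29 = 0.0953 mmol/kg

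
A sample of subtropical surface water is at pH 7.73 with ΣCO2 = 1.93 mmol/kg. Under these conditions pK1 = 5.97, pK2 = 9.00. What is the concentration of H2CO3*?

α₀ = 1 / (1 + K1/[H⁺] + K1K2/[H⁺]²) = 1 / (1 + 10^+1.76 + 10^+0.49)
   = 1 / (1 + 57.544 + 3.0903) = 1/61.634 = 0.01622
[CO2*] = α₀ × DIC = 0.01622 × 1.93 = 0.0313 mmol/kg

[CO2*] = 0.0313 mmol/kg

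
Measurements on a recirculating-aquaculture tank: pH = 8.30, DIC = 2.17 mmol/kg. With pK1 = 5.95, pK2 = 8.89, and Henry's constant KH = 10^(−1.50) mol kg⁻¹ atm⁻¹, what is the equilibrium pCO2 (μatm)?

pCO2 = 243 μatm

α₀ = 1 / (1 + K1/[H⁺] + K1K2/[H⁺]²) = 1 / (1 + 10^+2.35 + 10^+1.76)
   = 1 / (1 + 223.87 + 57.544) = 1/282.42 = 0.003541
[CO2*] = α₀ × DIC = 0.003541 × 2.17 = 0.007684 mmol/kg = 7.684 μmol/kg
pCO2 = [CO2*]/KH = 7.684×10^-6 / 3.162×10^-2 = 243 μatm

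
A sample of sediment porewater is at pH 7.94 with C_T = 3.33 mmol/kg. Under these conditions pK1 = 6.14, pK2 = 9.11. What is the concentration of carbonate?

[CO3²⁻] = 0.208 mmol/kg

α₂ = 1 / (1 + [H⁺]/K2 + [H⁺]²/(K1K2)) = 1 / (1 + 10^+1.17 + 10^-0.63)
   = 1 / (1 + 14.791 + 0.23442) = 1/16.026 = 0.06240
[CO3²⁻] = α₂ × DIC = 0.06240 × 3.33 = 0.208 mmol/kg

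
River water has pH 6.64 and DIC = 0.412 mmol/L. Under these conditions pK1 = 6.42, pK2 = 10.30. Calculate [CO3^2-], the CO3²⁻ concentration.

[CO3²⁻] = 0.0562 μmol/L

α₂ = 1 / (1 + [H⁺]/K2 + [H⁺]²/(K1K2)) = 1 / (1 + 10^+3.66 + 10^+3.44)
   = 1 / (1 + 4570.9 + 2754.2) = 1/7326.1 = 0.0001365
[CO3²⁻] = α₂ × DIC = 0.0001365 × 0.412 = 5.62×10^-5 mmol/L = 0.0562 μmol/L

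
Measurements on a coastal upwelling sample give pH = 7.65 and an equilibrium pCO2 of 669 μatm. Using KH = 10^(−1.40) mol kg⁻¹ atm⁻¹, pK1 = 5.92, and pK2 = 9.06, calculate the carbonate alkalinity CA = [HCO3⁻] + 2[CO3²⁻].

[CO2*] = KH · pCO2 = 10^(−1.40) × 669×10^-6 = 2.663×10^-5 mol/kg
α₀ = 1/(1 + K1/[H⁺] + K1K2/[H⁺]²) = 1/(1 + 10^+1.73 + 10^+0.32) = 0.01761
DIC = [CO2*]/α₀ = 2.663×10^-5 / 0.01761 = 1.513 mmol/kg
CA = (α₁ + 2α₂)·DIC = (0.9456 + 2×0.03679) × 1.513 = 1.54 mmol/kg

CA = 1.54 mmol/kg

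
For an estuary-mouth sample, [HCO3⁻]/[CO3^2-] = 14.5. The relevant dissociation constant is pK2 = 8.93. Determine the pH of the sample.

pH = 7.77

From K2 = [H⁺][CO3^2-]/[HCO3⁻]:  pH = pK2 − log₁₀([HCO3⁻]/[CO3^2-])
log₁₀(14.5) = +1.161
pH = 8.93 − (+1.161) = 7.77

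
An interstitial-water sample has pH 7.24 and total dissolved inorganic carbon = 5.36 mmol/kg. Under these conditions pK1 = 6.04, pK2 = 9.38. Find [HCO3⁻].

α₁ = 1 / (1 + [H⁺]/K1 + K2/[H⁺]) = 1 / (1 + 10^-1.20 + 10^-2.14)
   = 1 / (1 + 0.063096 + 0.0072444) = 1/1.0703 = 0.9343
[HCO3⁻] = α₁ × DIC = 0.9343 × 5.36 = 5.01 mmol/kg

[HCO3⁻] = 5.01 mmol/kg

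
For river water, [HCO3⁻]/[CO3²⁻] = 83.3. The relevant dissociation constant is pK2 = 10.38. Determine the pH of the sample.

pH = 8.46

From K2 = [H⁺][CO3²⁻]/[HCO3⁻]:  pH = pK2 − log₁₀([HCO3⁻]/[CO3²⁻])
log₁₀(83.3) = +1.921
pH = 10.38 − (+1.921) = 8.46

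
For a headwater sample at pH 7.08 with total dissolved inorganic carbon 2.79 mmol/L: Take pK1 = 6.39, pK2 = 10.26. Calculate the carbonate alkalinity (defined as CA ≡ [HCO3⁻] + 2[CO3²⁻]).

CA = 2.32 mmol/L

CA = [HCO3⁻] + 2[CO3²⁻] = (α₁ + 2α₂)·DIC
At pH 7.08: [H⁺]/K1 = 10^-0.69 = 0.20417, K2/[H⁺] = 10^-3.18 = 0.00066069
α₁ = 1/(1 + 0.20417 + 0.00066069) = 1/1.2048 = 0.8300; α₂ = α₁·K2/[H⁺] = 0.0005484
α₁ + 2α₂ = 0.8311
CA = 0.8311 × 2.79 = 2.32 mmol/L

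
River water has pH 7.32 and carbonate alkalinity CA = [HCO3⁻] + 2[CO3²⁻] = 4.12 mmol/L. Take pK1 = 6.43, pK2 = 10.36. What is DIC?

DIC = 4.65 mmol/L

CA = [HCO3⁻] + 2[CO3²⁻] = (α₁ + 2α₂)·DIC
At pH 7.32: [H⁺]/K1 = 10^-0.89 = 0.12882, K2/[H⁺] = 10^-3.04 = 0.00091201
α₁ = 1/(1 + 0.12882 + 0.00091201) = 1/1.1297 = 0.8852; α₂ = α₁·K2/[H⁺] = 0.0008073
α₁ + 2α₂ = 0.8868
DIC = CA / (α₁ + 2α₂) = 4.12 / 0.8868 = 4.65 mmol/L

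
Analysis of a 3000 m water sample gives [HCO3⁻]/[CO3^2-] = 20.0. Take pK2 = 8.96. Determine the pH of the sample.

pH = 7.66

From K2 = [H⁺][CO3^2-]/[HCO3⁻]:  pH = pK2 − log₁₀([HCO3⁻]/[CO3^2-])
log₁₀(20.0) = +1.301
pH = 8.96 − (+1.301) = 7.66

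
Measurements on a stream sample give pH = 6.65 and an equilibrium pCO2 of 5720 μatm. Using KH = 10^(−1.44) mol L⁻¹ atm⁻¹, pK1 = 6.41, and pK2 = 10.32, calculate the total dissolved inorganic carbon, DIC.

DIC = 0.569 mmol/L

[CO2*] = KH · pCO2 = 10^(−1.44) × 5720×10^-6 = 2.077×10^-4 mol/L
α₀ = 1/(1 + K1/[H⁺] + K1K2/[H⁺]²) = 1/(1 + 10^+0.24 + 10^-3.43) = 0.3652
DIC = [CO2*]/α₀ = 2.077×10^-4 / 0.3652 = 0.569 mmol/L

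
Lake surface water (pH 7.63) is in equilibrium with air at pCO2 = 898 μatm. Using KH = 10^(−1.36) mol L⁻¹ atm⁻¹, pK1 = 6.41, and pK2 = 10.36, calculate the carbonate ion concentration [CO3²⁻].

[CO3²⁻] = 1.21 μmol/L

[CO2*] = KH · pCO2 = 10^(−1.36) × 898×10^-6 = 3.920×10^-5 mol/L
α₀ = 1/(1 + K1/[H⁺] + K1K2/[H⁺]²) = 1/(1 + 10^+1.22 + 10^-1.51) = 0.05673
DIC = [CO2*]/α₀ = 3.920×10^-5 / 0.05673 = 0.6910 mmol/L
[CO3²⁻] = α₂·DIC; α₂ = 0.001753, so [CO3²⁻] = 0.001753 × 0.6910 = 0.00121 mmol/L = 1.21 μmol/L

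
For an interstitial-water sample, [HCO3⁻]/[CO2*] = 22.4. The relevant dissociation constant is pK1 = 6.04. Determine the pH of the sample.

pH = 7.39

From K1 = [H⁺][HCO3⁻]/[CO2*]:  pH = pK1 + log₁₀([HCO3⁻]/[CO2*])
log₁₀(22.4) = +1.350
pH = 6.04 + (+1.350) = 7.39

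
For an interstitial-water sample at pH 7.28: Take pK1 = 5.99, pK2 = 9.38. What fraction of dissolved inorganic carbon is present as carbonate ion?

α₂ = 1 / (1 + [H⁺]/K2 + [H⁺]²/(K1K2)) = 1 / (1 + 10^+2.10 + 10^+0.81)
   = 1 / (1 + 125.89 + 6.4565) = 1/133.35 = 0.007499

α₂ = 0.00750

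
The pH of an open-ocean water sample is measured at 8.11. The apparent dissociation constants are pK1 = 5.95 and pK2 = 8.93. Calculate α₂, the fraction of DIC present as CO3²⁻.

α₂ = 1 / (1 + [H⁺]/K2 + [H⁺]²/(K1K2)) = 1 / (1 + 10^+0.82 + 10^-1.34)
   = 1 / (1 + 6.6069 + 0.045709) = 1/7.6526 = 0.1307

α₂ = 0.131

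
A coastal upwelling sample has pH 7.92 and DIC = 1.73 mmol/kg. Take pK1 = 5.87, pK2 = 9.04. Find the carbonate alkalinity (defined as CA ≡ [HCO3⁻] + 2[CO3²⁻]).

CA = [HCO3⁻] + 2[CO3²⁻] = (α₁ + 2α₂)·DIC
At pH 7.92: [H⁺]/K1 = 10^-2.05 = 0.0089125, K2/[H⁺] = 10^-1.12 = 0.075858
α₁ = 1/(1 + 0.0089125 + 0.075858) = 1/1.0848 = 0.9219; α₂ = α₁·K2/[H⁺] = 0.06993
α₁ + 2α₂ = 1.0617
CA = 1.0617 × 1.73 = 1.84 mmol/kg

CA = 1.84 mmol/kg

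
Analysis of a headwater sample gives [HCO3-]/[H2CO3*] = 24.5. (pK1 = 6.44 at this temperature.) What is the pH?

pH = 7.83

From K1 = [H⁺][HCO3-]/[H2CO3*]:  pH = pK1 + log₁₀([HCO3-]/[H2CO3*])
log₁₀(24.5) = +1.389
pH = 6.44 + (+1.389) = 7.83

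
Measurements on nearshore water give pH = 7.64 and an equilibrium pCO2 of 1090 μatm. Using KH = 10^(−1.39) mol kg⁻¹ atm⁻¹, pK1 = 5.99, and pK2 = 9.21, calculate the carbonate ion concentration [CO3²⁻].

[CO3²⁻] = 0.0534 mmol/kg

[CO2*] = KH · pCO2 = 10^(−1.39) × 1090×10^-6 = 4.440×10^-5 mol/kg
α₀ = 1/(1 + K1/[H⁺] + K1K2/[H⁺]²) = 1/(1 + 10^+1.65 + 10^+0.08) = 0.02134
DIC = [CO2*]/α₀ = 4.440×10^-5 / 0.02134 = 2.081 mmol/kg
[CO3²⁻] = α₂·DIC; α₂ = 0.02565, so [CO3²⁻] = 0.02565 × 2.081 = 0.0534 mmol/kg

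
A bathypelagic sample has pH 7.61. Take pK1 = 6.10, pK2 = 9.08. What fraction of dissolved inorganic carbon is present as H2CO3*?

α₀ = 1 / (1 + K1/[H⁺] + K1K2/[H⁺]²) = 1 / (1 + 10^+1.51 + 10^+0.04)
   = 1 / (1 + 32.359 + 1.0965) = 1/34.456 = 0.02902

α₀ = 0.0290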